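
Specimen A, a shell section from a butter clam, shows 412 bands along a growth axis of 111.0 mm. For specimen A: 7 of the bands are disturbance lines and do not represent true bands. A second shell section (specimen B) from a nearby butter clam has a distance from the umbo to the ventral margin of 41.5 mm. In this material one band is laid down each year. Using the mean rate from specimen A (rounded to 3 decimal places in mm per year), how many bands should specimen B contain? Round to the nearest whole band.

151 bands

Specimen A: correcting the raw count gives 412 − 7 = 405 true bands.
A: Mean rate = 111.0 mm / 405 years ≈ 0.274 mm per year.
For B, 41.5 / 0.274 = 151.46 years ≈ 151 bands.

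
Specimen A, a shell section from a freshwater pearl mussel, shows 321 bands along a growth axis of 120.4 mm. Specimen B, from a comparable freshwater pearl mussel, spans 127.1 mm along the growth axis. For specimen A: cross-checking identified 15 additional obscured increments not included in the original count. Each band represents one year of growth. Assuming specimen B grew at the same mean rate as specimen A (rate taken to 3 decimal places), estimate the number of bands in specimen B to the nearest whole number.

355 bands

Specimen A: correcting the raw count gives 321 + 15 = 336 true bands.
A: Extension rate ≈ 120.4 / 336 = 0.358 mm/yr.
Specimen B: 127.1 mm / 0.358 mm per year = 355.03 years ≈ 355 bands.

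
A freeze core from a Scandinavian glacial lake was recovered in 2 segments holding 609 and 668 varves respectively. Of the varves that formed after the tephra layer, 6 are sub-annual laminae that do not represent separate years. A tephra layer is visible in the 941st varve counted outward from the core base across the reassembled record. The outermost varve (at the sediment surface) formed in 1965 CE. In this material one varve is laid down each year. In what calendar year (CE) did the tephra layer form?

Total varves = 609 + 668 = 1277.
Between varve 941 and the sediment surface there are 1277 − 941 = 336 varves.
336 − 6 false = 330 true varves after the tephra layer.
The varve at the sediment surface is 1965 CE, so the tephra layer dates to 1965 − 330 = 1635 CE.

1635 CE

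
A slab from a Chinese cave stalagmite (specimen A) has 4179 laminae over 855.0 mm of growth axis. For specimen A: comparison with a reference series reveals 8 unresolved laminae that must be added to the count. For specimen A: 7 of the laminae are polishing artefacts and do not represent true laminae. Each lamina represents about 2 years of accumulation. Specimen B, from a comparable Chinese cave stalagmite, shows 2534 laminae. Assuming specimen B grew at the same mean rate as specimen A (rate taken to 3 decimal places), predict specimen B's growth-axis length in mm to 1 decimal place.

516.9 mm

Specimen A: after corrections the count is 4179 − 7 + 8 = 4180 laminae.
Specimen A: multiplying by 2 years per lamina: 4180 × 2 = 8360 years.
A: Mean rate = 855.0 mm / 8360 years ≈ 0.102 mm/year.
Specimen B: 2534 laminae at 2 years each span 2534 × 2 = 5068 years. For B, 0.102 mm/year × 5068 years = 516.9 mm.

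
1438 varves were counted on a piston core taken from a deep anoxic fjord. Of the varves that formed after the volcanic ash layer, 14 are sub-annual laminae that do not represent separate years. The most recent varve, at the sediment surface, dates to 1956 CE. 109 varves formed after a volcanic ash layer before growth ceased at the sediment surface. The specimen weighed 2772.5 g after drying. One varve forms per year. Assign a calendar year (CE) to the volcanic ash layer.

1861 CE

109 varves post-date the volcanic ash layer.
109 − 14 false = 95 true varves after the volcanic ash layer.
1956 − 95 = 1861 CE.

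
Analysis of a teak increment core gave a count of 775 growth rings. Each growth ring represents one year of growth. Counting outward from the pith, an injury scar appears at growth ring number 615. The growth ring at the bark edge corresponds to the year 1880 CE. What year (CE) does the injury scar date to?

1720 CE

Between growth ring 615 and the bark edge there are 775 − 615 = 160 growth rings.
1880 − 160 = 1720 CE.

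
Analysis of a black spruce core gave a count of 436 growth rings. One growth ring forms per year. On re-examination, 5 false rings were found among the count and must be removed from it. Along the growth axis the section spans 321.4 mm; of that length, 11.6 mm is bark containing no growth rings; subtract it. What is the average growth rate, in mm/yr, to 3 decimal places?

0.719 mm/yr

True growth ring count = 436 − 5 = 431.
Net length = 321.4 − 11.6 = 309.8 mm.
Mean rate = 309.8 mm / 431 years ≈ 0.719 mm/yr.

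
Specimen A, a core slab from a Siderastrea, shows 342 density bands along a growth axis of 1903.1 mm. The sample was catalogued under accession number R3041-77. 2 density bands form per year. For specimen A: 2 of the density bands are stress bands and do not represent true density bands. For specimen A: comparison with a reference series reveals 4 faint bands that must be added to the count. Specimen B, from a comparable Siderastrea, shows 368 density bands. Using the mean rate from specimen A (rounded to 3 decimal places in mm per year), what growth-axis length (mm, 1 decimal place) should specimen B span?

Specimen A: true density band count = 342 − 2 + 4 = 344.
Specimen A: 344 density bands at 2 per year is 344 / 2 = 172 years.
A: Mean rate = 1903.1 mm / 172 years ≈ 11.065 mm per year.
Specimen B: with 2 density bands per year, 368 / 2 = 184 years. For B, 11.065 mm/year × 184 years = 2036.0 mm.

2036.0 mm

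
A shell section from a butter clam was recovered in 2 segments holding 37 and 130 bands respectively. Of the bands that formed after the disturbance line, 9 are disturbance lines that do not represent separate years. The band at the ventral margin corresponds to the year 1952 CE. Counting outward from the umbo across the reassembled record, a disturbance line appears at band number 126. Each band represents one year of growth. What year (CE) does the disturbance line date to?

1920 CE

Total bands = 37 + 130 = 167.
167 − 126 = 41 bands lie beyond the disturbance line toward the ventral margin.
41 − 9 false = 32 true bands after the disturbance line.
The band at the ventral margin is 1952 CE, so the disturbance line dates to 1952 − 32 = 1920 CE.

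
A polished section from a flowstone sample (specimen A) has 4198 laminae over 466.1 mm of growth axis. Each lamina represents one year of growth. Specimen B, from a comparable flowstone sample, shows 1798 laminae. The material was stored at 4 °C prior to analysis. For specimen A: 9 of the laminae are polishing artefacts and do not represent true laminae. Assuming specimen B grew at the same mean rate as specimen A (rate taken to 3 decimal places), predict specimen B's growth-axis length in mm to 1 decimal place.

Specimen A: adjusted count: 4198 − 9 = 4189 laminae.
A: Extension rate ≈ 466.1 / 4189 = 0.111 mm/yr.
B's length ≈ 0.111 × 1798 = 199.6 mm.

199.6 mm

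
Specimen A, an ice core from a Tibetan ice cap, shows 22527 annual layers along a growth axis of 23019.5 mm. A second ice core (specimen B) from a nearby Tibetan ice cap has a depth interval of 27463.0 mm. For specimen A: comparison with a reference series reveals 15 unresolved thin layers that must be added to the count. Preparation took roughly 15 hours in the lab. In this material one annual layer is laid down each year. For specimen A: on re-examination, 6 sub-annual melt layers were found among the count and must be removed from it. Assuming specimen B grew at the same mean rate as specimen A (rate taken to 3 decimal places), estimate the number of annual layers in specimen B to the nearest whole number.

Specimen A: after corrections the count is 22527 − 6 + 15 = 22536 annual layers.
A: 23019.5 mm over 22536 years gives 23019.5 / 22536 ≈ 1.021 mm/year.
Specimen B: 27463.0 mm / 1.021 mm per year = 26898.14 years ≈ 26898 annual layers.

26898 annual layers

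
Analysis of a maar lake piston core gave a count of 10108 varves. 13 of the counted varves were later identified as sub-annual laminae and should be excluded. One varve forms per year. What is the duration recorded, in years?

10095 yr

After corrections the count is 10108 − 13 = 10095 varves.
One varve per year makes the duration 10095 years.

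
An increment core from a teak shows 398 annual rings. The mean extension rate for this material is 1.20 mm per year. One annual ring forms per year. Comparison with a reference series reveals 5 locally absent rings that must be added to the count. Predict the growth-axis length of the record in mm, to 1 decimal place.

After corrections the count is 398 + 5 = 403 annual rings.
Length ≈ 1.20 × 403 = 483.6 mm.

483.6 mm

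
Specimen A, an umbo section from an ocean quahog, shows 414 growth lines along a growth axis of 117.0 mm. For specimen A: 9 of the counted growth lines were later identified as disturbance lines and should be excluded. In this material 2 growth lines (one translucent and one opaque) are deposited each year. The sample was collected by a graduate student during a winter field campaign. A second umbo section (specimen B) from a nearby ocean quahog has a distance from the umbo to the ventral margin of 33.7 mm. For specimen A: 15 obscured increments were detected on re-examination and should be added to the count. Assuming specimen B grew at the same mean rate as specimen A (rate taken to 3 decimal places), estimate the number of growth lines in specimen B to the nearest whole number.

121 growth lines

Specimen A: adjusted count: 414 − 9 + 15 = 420 growth lines.
Specimen A: 420 growth lines at 2 per year is 420 / 2 = 210 years.
A: Mean rate = 117.0 mm / 210 years ≈ 0.557 mm/year.
B spans 33.7 / 0.557 = 60.50 years; at 2 growth lines per year that is 60.50 × 2 ≈ 121 growth lines.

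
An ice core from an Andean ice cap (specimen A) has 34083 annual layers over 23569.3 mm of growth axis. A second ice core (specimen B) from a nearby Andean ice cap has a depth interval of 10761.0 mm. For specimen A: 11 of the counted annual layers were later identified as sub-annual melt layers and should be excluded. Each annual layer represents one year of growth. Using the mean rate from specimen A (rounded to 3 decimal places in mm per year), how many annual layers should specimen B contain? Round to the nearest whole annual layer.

15551 annual layers

Specimen A: true annual layer count = 34083 − 11 = 34072.
A: Mean rate = 23569.3 mm / 34072 years ≈ 0.692 mm/yr.
B spans 10761.0 / 0.692 = 15550.58 years ≈ 15551 annual layers.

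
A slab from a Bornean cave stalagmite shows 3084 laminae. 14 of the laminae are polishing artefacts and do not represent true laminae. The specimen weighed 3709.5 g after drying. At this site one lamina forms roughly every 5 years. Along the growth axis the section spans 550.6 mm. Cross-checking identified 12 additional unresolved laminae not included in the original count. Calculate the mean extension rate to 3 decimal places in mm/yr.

Correcting the raw count gives 3084 − 14 + 12 = 3082 true laminae.
3082 laminae at 5 years each span 3082 × 5 = 15410 years.
550.6 mm over 15410 years gives 550.6 / 15410 ≈ 0.036 mm/yr.

0.036 mm/yr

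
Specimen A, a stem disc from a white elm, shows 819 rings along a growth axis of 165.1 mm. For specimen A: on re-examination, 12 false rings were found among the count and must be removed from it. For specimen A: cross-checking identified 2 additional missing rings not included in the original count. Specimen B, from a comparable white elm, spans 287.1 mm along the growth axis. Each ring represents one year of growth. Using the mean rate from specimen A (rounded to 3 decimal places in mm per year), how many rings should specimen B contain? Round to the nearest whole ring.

Specimen A: correcting the raw count gives 819 − 12 + 2 = 809 true rings.
A: Extension rate ≈ 165.1 / 809 = 0.204 mm/year.
For B, 287.1 / 0.204 = 1407.35 years ≈ 1407 rings.

1407 rings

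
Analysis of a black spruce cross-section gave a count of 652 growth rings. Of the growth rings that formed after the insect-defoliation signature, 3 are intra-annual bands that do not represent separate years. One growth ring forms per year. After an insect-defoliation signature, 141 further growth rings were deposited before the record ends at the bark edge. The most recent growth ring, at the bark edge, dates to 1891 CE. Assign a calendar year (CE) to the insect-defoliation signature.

1753 CE

There are 141 growth rings younger than the insect-defoliation signature.
Excluding 3 false growth rings: 141 − 3 = 138.
The growth ring at the bark edge is 1891 CE, so the insect-defoliation signature dates to 1891 − 138 = 1753 CE.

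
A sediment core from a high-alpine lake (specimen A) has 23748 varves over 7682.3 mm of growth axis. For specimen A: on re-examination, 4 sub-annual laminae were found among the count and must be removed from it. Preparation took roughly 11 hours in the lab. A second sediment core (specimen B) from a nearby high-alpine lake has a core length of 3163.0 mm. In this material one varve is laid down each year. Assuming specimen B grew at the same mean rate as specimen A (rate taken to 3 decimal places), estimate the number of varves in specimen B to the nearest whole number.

Specimen A: adjusted count: 23748 − 4 = 23744 varves.
A: Extension rate ≈ 7682.3 / 23744 = 0.324 mm per year.
For B, 3163.0 / 0.324 = 9762.35 years ≈ 9762 varves.

9762 varves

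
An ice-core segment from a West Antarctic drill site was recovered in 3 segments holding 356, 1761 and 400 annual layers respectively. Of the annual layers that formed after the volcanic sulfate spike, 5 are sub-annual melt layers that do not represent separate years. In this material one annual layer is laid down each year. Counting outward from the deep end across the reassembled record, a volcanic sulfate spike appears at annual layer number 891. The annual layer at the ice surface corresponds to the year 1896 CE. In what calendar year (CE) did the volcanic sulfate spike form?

Total annual layers = 356 + 1761 + 400 = 2517.
Between annual layer 891 and the ice surface there are 2517 − 891 = 1626 annual layers.
Excluding 5 false annual layers: 1626 − 5 = 1621.
Counting back 1621 years from 1896 CE places the volcanic sulfate spike in 1896 − 1621 = 275 CE.

275 CE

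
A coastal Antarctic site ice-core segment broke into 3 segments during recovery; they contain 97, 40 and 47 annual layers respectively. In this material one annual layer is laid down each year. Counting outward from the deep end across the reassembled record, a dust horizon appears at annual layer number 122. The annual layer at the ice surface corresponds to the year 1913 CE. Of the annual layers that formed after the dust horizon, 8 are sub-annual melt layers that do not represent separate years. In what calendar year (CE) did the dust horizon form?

Total annual layers = 97 + 40 + 47 = 184.
The dust horizon sits at annual layer 122 from the deep end, so 184 − 122 = 62 annual layers formed after it.
Removing the 8 false annual layers leaves 62 − 8 = 54 true annual layers beyond the dust horizon.
1913 − 54 = 1859 CE.

1859 CE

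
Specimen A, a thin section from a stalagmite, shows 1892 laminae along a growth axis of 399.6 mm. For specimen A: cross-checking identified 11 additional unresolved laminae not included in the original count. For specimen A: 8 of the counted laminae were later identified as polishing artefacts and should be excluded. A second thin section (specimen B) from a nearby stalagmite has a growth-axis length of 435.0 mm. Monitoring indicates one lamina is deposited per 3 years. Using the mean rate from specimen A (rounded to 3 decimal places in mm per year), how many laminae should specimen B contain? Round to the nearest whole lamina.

Specimen A: true lamina count = 1892 − 8 + 11 = 1895.
Specimen A: 1895 laminae at 3 years each span 1895 × 3 = 5685 years.
A: Extension rate ≈ 399.6 / 5685 = 0.070 mm per year.
Specimen B: 435.0 mm / 0.070 mm per year = 6214.29 years; at 3 years per lamina that is 6214.29 / 3 ≈ 2071 laminae.

2071 laminae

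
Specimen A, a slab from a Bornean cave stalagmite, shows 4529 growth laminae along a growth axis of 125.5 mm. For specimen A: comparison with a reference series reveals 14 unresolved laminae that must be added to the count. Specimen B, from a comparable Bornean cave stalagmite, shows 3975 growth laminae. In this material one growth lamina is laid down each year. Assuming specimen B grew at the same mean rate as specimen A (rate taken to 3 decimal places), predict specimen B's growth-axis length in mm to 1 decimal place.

Specimen A: after corrections the count is 4529 + 14 = 4543 growth laminae.
A: 125.5 mm over 4543 years gives 125.5 / 4543 ≈ 0.028 mm per year.
For B, 0.028 mm/year × 3975 years = 111.3 mm.

111.3 mm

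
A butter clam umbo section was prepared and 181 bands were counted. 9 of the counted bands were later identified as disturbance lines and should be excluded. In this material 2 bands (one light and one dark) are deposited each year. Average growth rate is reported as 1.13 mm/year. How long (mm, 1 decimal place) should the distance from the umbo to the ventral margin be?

Adjusted count: 181 − 9 = 172 bands.
Dividing by 2 bands per year: 172 / 2 = 86 years.
Length ≈ 1.13 × 86 = 97.2 mm.

97.2 mm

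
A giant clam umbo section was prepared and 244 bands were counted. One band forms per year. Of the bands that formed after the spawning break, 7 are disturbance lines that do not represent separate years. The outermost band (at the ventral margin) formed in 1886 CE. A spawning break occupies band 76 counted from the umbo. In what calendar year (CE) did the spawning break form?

1725 CE

244 − 76 = 168 bands lie beyond the spawning break toward the ventral margin.
168 − 7 false = 161 true bands after the spawning break.
1886 − 161 = 1725 CE.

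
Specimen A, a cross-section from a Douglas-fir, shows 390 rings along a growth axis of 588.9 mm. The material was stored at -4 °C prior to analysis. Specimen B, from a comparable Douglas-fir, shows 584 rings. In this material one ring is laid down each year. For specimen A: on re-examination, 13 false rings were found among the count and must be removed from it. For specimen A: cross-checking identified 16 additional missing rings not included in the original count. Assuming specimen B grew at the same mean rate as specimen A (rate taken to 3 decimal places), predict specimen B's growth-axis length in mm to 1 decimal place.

874.8 mm

Specimen A: true ring count = 390 − 13 + 16 = 393.
A: 588.9 mm over 393 years gives 588.9 / 393 ≈ 1.498 mm/yr.
Length of B = 1.498 × 584 = 874.8 mm.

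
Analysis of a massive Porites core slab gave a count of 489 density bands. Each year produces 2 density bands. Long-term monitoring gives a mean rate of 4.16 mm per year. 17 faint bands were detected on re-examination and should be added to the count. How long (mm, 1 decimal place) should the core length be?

After corrections the count is 489 + 17 = 506 density bands.
506 density bands at 2 per year is 506 / 2 = 253 years.
Predicted length = 4.16 mm/year × 253 years = 1052.5 mm.

1052.5 mm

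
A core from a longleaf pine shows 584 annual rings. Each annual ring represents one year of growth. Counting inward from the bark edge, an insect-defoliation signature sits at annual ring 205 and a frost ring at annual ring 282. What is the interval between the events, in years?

The two markers are separated by 282 − 205 = 77 annual rings.
At one annual ring per year, 77 years elapsed between them.

77 years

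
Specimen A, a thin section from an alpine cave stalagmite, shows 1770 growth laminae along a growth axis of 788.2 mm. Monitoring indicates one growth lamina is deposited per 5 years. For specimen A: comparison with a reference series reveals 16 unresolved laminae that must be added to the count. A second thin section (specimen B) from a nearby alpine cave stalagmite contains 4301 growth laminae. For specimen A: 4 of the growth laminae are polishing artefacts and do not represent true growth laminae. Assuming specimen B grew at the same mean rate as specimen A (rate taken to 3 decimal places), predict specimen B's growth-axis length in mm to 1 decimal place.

Specimen A: true growth lamina count = 1770 − 4 + 16 = 1782.
Specimen A: at 5 years per growth lamina, 1782 × 5 = 8910 years.
A: Extension rate ≈ 788.2 / 8910 = 0.088 mm/yr.
Specimen B: 4301 growth laminae at 5 years each span 4301 × 5 = 21505 years. Length of B = 0.088 × 21505 = 1892.4 mm.

1892.4 mm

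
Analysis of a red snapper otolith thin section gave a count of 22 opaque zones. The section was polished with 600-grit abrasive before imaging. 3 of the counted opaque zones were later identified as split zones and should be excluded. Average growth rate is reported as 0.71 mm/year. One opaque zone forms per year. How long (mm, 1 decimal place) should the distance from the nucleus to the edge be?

13.5 mm

True opaque zone count = 22 − 3 = 19.
Predicted length = 0.71 mm/year × 19 years = 13.5 mm.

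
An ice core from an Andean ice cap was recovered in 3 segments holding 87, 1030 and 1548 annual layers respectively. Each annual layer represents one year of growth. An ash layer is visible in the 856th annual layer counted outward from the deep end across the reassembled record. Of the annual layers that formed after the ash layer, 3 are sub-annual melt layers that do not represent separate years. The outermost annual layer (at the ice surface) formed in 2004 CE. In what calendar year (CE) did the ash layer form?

Total annual layers = 87 + 1030 + 1548 = 2665.
2665 − 856 = 1809 annual layers lie beyond the ash layer toward the ice surface.
Removing the 3 false annual layers leaves 1809 − 3 = 1806 true annual layers beyond the ash layer.
2004 − 1806 = 198 CE.

198 CE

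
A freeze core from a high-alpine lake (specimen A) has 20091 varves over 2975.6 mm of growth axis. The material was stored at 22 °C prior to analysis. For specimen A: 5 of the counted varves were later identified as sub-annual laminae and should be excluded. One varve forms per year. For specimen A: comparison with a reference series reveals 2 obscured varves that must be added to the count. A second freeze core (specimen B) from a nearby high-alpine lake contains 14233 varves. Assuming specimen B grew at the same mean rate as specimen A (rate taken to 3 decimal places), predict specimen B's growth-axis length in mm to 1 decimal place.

Specimen A: adjusted count: 20091 − 5 + 2 = 20088 varves.
A: 2975.6 mm over 20088 years gives 2975.6 / 20088 ≈ 0.148 mm/yr.
B's length ≈ 0.148 × 14233 = 2106.5 mm.

2106.5 mm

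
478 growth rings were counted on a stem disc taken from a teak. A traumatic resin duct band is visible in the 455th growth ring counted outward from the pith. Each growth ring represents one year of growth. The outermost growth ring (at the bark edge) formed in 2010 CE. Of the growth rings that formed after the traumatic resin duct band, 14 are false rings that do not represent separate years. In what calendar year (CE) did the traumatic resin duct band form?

The traumatic resin duct band sits at growth ring 455 from the pith, so 478 − 455 = 23 growth rings formed after it.
23 − 14 false = 9 true growth rings after the traumatic resin duct band.
The growth ring at the bark edge is 2010 CE, so the traumatic resin duct band dates to 2010 − 9 = 2001 CE.

2001 CE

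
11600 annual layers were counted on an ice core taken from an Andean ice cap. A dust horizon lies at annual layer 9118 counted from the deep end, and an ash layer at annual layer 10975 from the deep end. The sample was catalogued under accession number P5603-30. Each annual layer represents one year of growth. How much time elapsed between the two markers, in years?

10975 − 9118 = 1857 annual layers lie between the two events.
One annual layer per year makes the interval 1857 years.

1857 yr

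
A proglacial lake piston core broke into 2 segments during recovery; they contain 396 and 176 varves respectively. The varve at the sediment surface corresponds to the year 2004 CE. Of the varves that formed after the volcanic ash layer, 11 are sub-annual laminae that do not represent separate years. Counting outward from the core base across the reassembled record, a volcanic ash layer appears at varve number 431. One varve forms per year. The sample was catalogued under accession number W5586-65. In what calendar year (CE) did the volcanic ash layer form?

Total varves = 396 + 176 = 572.
Between varve 431 and the sediment surface there are 572 − 431 = 141 varves.
Removing the 11 false varves leaves 141 − 11 = 130 true varves beyond the volcanic ash layer.
The varve at the sediment surface is 2004 CE, so the volcanic ash layer dates to 2004 − 130 = 1874 CE.

1874 CE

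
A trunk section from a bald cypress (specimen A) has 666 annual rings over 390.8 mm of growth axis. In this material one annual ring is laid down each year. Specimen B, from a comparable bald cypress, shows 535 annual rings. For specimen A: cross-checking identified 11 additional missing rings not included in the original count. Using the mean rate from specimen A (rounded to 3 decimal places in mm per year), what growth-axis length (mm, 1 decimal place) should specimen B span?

308.7 mm

Specimen A: after corrections the count is 666 + 11 = 677 annual rings.
A: Mean rate = 390.8 mm / 677 years ≈ 0.577 mm/year.
B's length ≈ 0.577 × 535 = 308.7 mm.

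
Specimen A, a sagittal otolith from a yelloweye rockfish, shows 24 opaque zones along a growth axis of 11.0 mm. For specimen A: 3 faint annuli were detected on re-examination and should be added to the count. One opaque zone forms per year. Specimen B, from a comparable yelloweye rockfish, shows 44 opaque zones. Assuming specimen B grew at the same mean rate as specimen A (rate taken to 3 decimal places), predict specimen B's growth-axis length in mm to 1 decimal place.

Specimen A: after corrections the count is 24 + 3 = 27 opaque zones.
A: Mean rate = 11.0 mm / 27 years ≈ 0.407 mm/year.
For B, 0.407 mm/year × 44 years = 17.9 mm.

17.9 mm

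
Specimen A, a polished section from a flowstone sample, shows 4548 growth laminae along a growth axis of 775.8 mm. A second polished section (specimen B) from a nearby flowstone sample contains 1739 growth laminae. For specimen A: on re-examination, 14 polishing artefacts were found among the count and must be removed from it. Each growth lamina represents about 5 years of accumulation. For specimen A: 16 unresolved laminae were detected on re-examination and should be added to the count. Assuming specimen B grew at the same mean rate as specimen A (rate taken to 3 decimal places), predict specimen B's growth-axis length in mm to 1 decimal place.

Specimen A: correcting the raw count gives 4548 − 14 + 16 = 4550 true growth laminae.
Specimen A: 4550 growth laminae at 5 years each span 4550 × 5 = 22750 years.
A: Extension rate ≈ 775.8 / 22750 = 0.034 mm per year.
Specimen B: at 5 years per growth lamina, 1739 × 5 = 8695 years. For B, 0.034 mm/year × 8695 years = 295.6 mm.

295.6 mm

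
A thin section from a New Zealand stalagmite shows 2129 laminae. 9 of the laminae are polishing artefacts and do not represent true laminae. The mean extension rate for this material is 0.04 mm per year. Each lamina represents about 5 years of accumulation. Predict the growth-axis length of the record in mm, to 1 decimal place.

424.0 mm

Adjusted count: 2129 − 9 = 2120 laminae.
2120 laminae at 5 years each span 2120 × 5 = 10600 years.
Predicted length = 0.04 mm/year × 10600 years = 424.0 mm.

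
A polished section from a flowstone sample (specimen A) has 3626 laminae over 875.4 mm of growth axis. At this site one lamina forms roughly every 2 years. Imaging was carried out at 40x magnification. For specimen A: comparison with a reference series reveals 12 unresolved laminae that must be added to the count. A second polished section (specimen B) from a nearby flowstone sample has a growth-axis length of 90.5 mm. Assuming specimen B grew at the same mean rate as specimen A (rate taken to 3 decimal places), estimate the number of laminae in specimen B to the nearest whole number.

Specimen A: correcting the raw count gives 3626 + 12 = 3638 true laminae.
Specimen A: 3638 laminae at 2 years each span 3638 × 2 = 7276 years.
A: 875.4 mm over 7276 years gives 875.4 / 7276 ≈ 0.120 mm/year.
Specimen B: 90.5 mm / 0.120 mm per year = 754.17 years; at 2 years per lamina that is 754.17 / 2 ≈ 377 laminae.

377 laminae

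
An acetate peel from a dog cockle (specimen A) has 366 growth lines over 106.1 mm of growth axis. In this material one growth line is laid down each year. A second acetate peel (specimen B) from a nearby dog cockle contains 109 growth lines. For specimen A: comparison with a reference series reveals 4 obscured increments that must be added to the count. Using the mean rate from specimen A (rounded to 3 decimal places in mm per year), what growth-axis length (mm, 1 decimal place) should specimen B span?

Specimen A: correcting the raw count gives 366 + 4 = 370 true growth lines.
A: 106.1 mm over 370 years gives 106.1 / 370 ≈ 0.287 mm/year.
Length of B = 0.287 × 109 = 31.3 mm.

31.3 mm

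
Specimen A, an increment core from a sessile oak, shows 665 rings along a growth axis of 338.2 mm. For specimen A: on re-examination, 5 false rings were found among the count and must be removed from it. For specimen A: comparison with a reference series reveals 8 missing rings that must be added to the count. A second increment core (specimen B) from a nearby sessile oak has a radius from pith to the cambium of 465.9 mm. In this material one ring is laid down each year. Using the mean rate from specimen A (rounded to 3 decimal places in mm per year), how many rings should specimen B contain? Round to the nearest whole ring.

921 rings

Specimen A: adjusted count: 665 − 5 + 8 = 668 rings.
A: 338.2 mm over 668 years gives 338.2 / 668 ≈ 0.506 mm per year.
B spans 465.9 / 0.506 = 920.75 years ≈ 921 rings.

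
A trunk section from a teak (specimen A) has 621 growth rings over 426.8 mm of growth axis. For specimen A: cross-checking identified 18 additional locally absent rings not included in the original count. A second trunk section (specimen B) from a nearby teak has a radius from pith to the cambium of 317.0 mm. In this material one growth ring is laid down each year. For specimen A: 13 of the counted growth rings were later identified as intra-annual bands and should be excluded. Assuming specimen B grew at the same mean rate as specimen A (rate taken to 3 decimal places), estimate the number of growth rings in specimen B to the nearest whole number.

Specimen A: correcting the raw count gives 621 − 13 + 18 = 626 true growth rings.
A: 426.8 mm over 626 years gives 426.8 / 626 ≈ 0.682 mm/yr.
Specimen B: 317.0 mm / 0.682 mm per year = 464.81 years ≈ 465 growth rings.

465 growth rings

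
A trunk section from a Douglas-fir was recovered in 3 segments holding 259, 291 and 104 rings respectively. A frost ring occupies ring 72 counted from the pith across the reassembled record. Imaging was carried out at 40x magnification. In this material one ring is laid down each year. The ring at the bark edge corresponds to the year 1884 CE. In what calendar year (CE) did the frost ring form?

Total rings = 259 + 291 + 104 = 654.
The frost ring sits at ring 72 from the pith, so 654 − 72 = 582 rings formed after it.
Counting back 582 years from 1884 CE places the frost ring in 1884 − 582 = 1302 CE.

1302 CE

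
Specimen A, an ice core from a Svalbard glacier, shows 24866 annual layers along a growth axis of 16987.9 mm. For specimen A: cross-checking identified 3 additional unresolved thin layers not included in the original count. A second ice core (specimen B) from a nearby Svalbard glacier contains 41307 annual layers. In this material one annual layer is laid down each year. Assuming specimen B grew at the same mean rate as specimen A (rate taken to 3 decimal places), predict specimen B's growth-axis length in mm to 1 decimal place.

Specimen A: after corrections the count is 24866 + 3 = 24869 annual layers.
A: Mean rate = 16987.9 mm / 24869 years ≈ 0.683 mm per year.
For B, 0.683 mm/year × 41307 years = 28212.7 mm.

28212.7 mm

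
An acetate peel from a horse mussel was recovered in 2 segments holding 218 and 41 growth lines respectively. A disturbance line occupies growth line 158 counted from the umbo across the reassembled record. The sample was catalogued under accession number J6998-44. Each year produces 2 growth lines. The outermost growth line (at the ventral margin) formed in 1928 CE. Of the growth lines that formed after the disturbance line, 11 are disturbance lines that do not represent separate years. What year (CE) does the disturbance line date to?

1883 CE

Total growth lines = 218 + 41 = 259.
The disturbance line sits at growth line 158 from the umbo, so 259 − 158 = 101 growth lines formed after it.
Removing the 11 false growth lines leaves 101 − 11 = 90 true growth lines beyond the disturbance line.
With 2 growth lines per year, 90 / 2 = 45 years.
1928 − 45 = 1883 CE.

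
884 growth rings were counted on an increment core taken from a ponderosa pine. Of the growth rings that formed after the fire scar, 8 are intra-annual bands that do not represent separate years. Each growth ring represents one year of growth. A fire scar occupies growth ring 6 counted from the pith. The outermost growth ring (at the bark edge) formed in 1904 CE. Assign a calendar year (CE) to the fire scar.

884 − 6 = 878 growth rings lie beyond the fire scar toward the bark edge.
Excluding 8 false growth rings: 878 − 8 = 870.
The growth ring at the bark edge is 1904 CE, so the fire scar dates to 1904 − 870 = 1034 CE.

1034 CE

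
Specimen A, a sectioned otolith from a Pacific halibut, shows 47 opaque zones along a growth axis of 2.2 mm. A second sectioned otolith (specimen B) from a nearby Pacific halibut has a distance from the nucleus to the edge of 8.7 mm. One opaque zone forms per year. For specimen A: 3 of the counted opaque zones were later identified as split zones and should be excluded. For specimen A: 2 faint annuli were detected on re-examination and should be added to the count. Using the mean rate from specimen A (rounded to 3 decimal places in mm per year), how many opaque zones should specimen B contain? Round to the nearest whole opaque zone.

181 opaque zones

Specimen A: adjusted count: 47 − 3 + 2 = 46 opaque zones.
A: Mean rate = 2.2 mm / 46 years ≈ 0.048 mm per year.
Specimen B: 8.7 mm / 0.048 mm per year = 181.25 years ≈ 181 opaque zones.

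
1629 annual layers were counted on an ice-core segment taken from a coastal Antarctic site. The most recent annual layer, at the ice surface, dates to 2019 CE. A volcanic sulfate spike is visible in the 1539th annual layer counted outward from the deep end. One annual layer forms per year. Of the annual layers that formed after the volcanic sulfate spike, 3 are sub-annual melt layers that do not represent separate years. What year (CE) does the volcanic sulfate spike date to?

Between annual layer 1539 and the ice surface there are 1629 − 1539 = 90 annual layers.
Removing the 3 false annual layers leaves 90 − 3 = 87 true annual layers beyond the volcanic sulfate spike.
The annual layer at the ice surface is 2019 CE, so the volcanic sulfate spike dates to 2019 − 87 = 1932 CE.

1932 CE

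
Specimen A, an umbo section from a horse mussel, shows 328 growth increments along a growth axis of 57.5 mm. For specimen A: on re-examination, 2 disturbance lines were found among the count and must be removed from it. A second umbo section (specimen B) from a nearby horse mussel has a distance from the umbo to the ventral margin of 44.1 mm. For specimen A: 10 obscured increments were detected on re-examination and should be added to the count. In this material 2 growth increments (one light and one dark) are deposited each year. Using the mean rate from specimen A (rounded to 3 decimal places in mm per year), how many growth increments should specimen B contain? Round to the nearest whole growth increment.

Specimen A: adjusted count: 328 − 2 + 10 = 336 growth increments.
Specimen A: with 2 growth increments per year, 336 / 2 = 168 years.
A: Extension rate ≈ 57.5 / 168 = 0.342 mm/year.
For B, 44.1 / 0.342 = 128.95 years; at 2 growth increments per year that is 128.95 × 2 ≈ 258 growth increments.

258 growth increments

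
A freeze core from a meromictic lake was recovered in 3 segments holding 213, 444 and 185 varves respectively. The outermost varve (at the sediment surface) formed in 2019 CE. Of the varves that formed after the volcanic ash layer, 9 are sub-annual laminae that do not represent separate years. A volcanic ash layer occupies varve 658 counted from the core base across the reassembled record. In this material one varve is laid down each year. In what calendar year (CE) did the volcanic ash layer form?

Total varves = 213 + 444 + 185 = 842.
Between varve 658 and the sediment surface there are 842 − 658 = 184 varves.
184 − 9 false = 175 true varves after the volcanic ash layer.
2019 − 175 = 1844 CE.

1844 CE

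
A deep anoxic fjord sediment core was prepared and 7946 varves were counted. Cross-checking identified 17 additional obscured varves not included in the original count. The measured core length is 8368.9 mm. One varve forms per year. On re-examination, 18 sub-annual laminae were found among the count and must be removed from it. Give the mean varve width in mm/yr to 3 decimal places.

Adjusted count: 7946 − 18 + 17 = 7945 varves.
Extension rate ≈ 8368.9 / 7945 = 1.053 mm/yr.

1.053 mm/yr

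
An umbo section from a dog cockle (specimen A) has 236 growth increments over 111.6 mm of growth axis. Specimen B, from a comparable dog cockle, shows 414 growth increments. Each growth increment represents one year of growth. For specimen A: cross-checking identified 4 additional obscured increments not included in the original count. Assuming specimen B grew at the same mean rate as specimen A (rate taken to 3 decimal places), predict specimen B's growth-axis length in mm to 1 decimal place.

Specimen A: after corrections the count is 236 + 4 = 240 growth increments.
A: 111.6 mm over 240 years gives 111.6 / 240 ≈ 0.465 mm/yr.
Length of B = 0.465 × 414 = 192.5 mm.

192.5 mm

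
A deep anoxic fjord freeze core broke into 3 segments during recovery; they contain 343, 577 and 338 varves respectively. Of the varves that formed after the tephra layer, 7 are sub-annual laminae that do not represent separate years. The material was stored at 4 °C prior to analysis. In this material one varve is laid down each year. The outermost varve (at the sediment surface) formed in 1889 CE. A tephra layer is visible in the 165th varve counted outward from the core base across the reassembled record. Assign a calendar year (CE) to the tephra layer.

Total varves = 343 + 577 + 338 = 1258.
Between varve 165 and the sediment surface there are 1258 − 165 = 1093 varves.
Removing the 7 false varves leaves 1093 − 7 = 1086 true varves beyond the tephra layer.
1889 − 1086 = 803 CE.

803 CE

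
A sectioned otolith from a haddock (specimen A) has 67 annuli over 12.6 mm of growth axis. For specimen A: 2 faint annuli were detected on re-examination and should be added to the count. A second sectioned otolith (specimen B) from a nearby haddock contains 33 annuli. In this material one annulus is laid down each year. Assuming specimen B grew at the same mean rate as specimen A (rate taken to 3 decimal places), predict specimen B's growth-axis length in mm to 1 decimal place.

6.0 mm

Specimen A: after corrections the count is 67 + 2 = 69 annuli.
A: Mean rate = 12.6 mm / 69 years ≈ 0.183 mm/year.
Length of B = 0.183 × 33 = 6.0 mm.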